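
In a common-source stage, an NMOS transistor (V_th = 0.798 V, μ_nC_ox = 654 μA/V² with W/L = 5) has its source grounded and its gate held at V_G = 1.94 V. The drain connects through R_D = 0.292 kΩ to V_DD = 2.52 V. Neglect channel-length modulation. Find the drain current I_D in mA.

V_GS = V_G = 1.94 V, so V_ov = 1.94 − 0.798 = 1.14 V.
k_n = μ_nC_ox · (W/L) = 3.27 mA/V².
Assume saturation: I_D = ½ k_n V_ov² = 0.5 × 3.27 × 1.14² = 2.13 mA, giving V_DS = V_DD − I_D R_D = 2.52 − 2.13 × 0.292 = 1.9 V.
V_DS = 1.9 V ≥ V_ov = 1.14 V, confirming saturation.

I_D = 2.13 mA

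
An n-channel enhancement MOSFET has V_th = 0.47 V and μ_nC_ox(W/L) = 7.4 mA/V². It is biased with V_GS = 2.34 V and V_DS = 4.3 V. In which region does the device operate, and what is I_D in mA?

Saturation; I_D = 12.9 mA

V_ov = V_GS − V_th = 2.34 − 0.47 = 1.87 V.
Since V_DS = 4.3 V ≥ V_ov = 1.87 V, the device is in saturation.
I_D = ½ k_n V_ov² = 0.5 × 7.4 × 1.87² = 12.9 mA.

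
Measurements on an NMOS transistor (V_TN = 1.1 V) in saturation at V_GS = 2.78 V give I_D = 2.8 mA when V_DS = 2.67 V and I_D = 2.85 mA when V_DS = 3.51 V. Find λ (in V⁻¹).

λ = 0.0225 V⁻¹

With V_GS fixed, I_D ∝ (1 + λ V_DS) in saturation, so I_D2/I_D1 = (1 + λ V_DS2)/(1 + λ V_DS1).
2.85/2.8 = 1.018 = (1 + 3.51 λ)/(1 + 2.67 λ).
Solving: λ (I_D1 V_DS2 − I_D2 V_DS1) = I_D2 − I_D1, so λ = (2.85 − 2.8) / (2.8 × 3.51 − 2.85 × 2.67) = 0.05 / 2.22 = 0.0225 V⁻¹.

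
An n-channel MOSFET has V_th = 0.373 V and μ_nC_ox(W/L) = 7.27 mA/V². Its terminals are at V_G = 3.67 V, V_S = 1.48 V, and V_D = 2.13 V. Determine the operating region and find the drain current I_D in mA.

Triode; I_D = 7.05 mA

V_GS = V_G − V_S = 3.67 − 1.48 = 2.19 V; V_DS = V_D − V_S = 2.13 − 1.48 = 0.65 V.
V_ov = V_GS − V_th = 2.19 − 0.373 = 1.82 V.
Since V_DS = 0.65 V < V_ov = 1.82 V, the device is in the triode region.
I_D = k_n [V_ov · V_DS − ½ V_DS²] = 7.27 × [1.82 × 0.65 − 0.5 × 0.65²] = 7.05 mA.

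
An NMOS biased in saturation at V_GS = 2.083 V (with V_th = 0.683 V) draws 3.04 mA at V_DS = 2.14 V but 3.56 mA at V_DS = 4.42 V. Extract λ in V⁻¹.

With V_GS fixed, I_D ∝ (1 + λ V_DS) in saturation, so I_D2/I_D1 = (1 + λ V_DS2)/(1 + λ V_DS1).
3.56/3.04 = 1.171 = (1 + 4.42 λ)/(1 + 2.14 λ).
Solving: λ (I_D1 V_DS2 − I_D2 V_DS1) = I_D2 − I_D1, so λ = (3.56 − 3.04) / (3.04 × 4.42 − 3.56 × 2.14) = 0.52 / 5.82 = 0.0894 V⁻¹.

λ = 0.0894 V⁻¹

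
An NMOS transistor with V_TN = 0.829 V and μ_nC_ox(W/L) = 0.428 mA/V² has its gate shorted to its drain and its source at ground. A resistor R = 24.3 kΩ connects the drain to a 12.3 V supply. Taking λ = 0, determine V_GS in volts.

V_GS = 2.22 V

With gate tied to drain, V_GS = V_DS ≥ V_GS − V_TN, so the device is in saturation.
KCL at the drain: ½ k_n (V_GS − V_TN)² = (V_DD − V_GS)/R.
Let x = V_GS − 0.829. Then 5.2 x² + x − 11.47 = 0, giving x = 1.39 V (positive root), so V_GS = 2.22 V.
I_D = (V_DD − V_GS)/R = (12.3 − 2.22) / 24.3 = 0.415 mA.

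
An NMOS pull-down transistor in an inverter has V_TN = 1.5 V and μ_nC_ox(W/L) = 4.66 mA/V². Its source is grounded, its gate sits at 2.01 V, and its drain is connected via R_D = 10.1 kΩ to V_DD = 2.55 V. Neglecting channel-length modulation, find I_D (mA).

I_D = 0.241 mA

V_GS = V_G = 2.01 V, so V_ov = 2.01 − 1.5 = 0.51 V.
Assume saturation: I_D = ½ k_n V_ov² = 0.5 × 4.66 × 0.51² = 0.606 mA, giving V_DS = V_DD − I_D R_D = 2.55 − 0.606 × 10.1 = -3.57 V.
But -3.57 V < V_ov = 0.51 V, so the device is actually in triode.
In triode I_D = k_n[V_ov V_DS − ½ V_DS²] and I_D = (V_DD − V_DS)/R_D. Equating: 23.5 V_DS² − 25 V_DS + 2.55 = 0, giving V_DS = 0.114 V (the root below V_ov).
I_D = (2.55 − 0.114) / 10.1 = 0.241 mA.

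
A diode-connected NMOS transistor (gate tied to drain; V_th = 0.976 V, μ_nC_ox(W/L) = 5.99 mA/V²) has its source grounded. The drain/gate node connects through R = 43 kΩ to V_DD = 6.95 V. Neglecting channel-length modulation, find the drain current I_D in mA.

With gate tied to drain, V_GS = V_DS ≥ V_GS − V_th, so the device is in saturation.
KCL at the drain: ½ k_n (V_GS − V_th)² = (V_DD − V_GS)/R.
Let x = V_GS − 0.976. Then 129 x² + x − 5.974 = 0, giving x = 0.212 V (positive root), so V_GS = 1.19 V.
I_D = (V_DD − V_GS)/R = (6.95 − 1.19) / 43 = 0.134 mA.

I_D = 0.134 mA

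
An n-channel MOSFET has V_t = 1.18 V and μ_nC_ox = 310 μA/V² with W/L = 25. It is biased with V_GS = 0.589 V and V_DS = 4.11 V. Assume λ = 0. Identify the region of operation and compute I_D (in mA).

Cutoff; I_D = 0 mA

V_GS = 0.589 V < V_t = 1.18 V, so the transistor is in cutoff.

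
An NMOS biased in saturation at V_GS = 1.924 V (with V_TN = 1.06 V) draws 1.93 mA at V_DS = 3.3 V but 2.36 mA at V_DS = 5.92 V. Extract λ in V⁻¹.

λ = 0.118 V⁻¹

With V_GS fixed, I_D ∝ (1 + λ V_DS) in saturation, so I_D2/I_D1 = (1 + λ V_DS2)/(1 + λ V_DS1).
2.36/1.93 = 1.223 = (1 + 5.92 λ)/(1 + 3.3 λ).
Solving: λ (I_D1 V_DS2 − I_D2 V_DS1) = I_D2 − I_D1, so λ = (2.36 − 1.93) / (1.93 × 5.92 − 2.36 × 3.3) = 0.43 / 3.64 = 0.118 V⁻¹.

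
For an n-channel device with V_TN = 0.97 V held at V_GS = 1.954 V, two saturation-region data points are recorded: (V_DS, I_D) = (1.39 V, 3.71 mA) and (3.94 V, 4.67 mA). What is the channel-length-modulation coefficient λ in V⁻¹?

λ = 0.118 V⁻¹

With V_GS fixed, I_D ∝ (1 + λ V_DS) in saturation, so I_D2/I_D1 = (1 + λ V_DS2)/(1 + λ V_DS1).
4.67/3.71 = 1.259 = (1 + 3.94 λ)/(1 + 1.39 λ).
Solving: λ (I_D1 V_DS2 − I_D2 V_DS1) = I_D2 − I_D1, so λ = (4.67 − 3.71) / (3.71 × 3.94 − 4.67 × 1.39) = 0.96 / 8.13 = 0.118 V⁻¹.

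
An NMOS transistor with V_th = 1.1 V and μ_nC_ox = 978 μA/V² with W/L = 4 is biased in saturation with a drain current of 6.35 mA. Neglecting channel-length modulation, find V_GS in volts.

V_GS = 2.90 V

k_n = μ_nC_ox · (W/L) = 3.912 mA/V².
In saturation I_D = ½ k_n (V_GS − V_th)², so V_GS − V_th = √(2 I_D / k_n) = √(2 × 6.35 / 3.912) = 1.8 V.
V_GS = 1.1 + 1.8 = 2.9 V.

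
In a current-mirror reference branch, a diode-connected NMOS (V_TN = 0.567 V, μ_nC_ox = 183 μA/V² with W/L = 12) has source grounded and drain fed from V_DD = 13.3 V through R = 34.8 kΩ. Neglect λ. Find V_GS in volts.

With gate tied to drain, V_GS = V_DS ≥ V_GS − V_TN, so the device is in saturation.
k_n = μ_nC_ox · (W/L) = 2.196 mA/V².
KCL at the drain: ½ k_n (V_GS − V_TN)² = (V_DD − V_GS)/R.
Let x = V_GS − 0.567. Then 38.2 x² + x − 12.73 = 0, giving x = 0.564 V (positive root), so V_GS = 1.13 V.
I_D = (V_DD − V_GS)/R = (13.3 − 1.13) / 34.8 = 0.35 mA.

V_GS = 1.13 V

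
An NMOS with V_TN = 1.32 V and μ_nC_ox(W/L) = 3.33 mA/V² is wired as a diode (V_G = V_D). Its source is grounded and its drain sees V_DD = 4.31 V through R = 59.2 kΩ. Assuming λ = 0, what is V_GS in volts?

With gate tied to drain, V_GS = V_DS ≥ V_GS − V_TN, so the device is in saturation.
KCL at the drain: ½ k_n (V_GS − V_TN)² = (V_DD − V_GS)/R.
Let x = V_GS − 1.32. Then 98.6 x² + x − 2.99 = 0, giving x = 0.169 V (positive root), so V_GS = 1.49 V.
I_D = (V_DD − V_GS)/R = (4.31 − 1.49) / 59.2 = 0.0476 mA.

V_GS = 1.49 V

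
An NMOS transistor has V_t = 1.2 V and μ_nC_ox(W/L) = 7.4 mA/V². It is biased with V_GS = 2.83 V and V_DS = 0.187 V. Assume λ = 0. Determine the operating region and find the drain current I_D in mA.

Triode; I_D = 2.13 mA

V_ov = V_GS − V_t = 2.83 − 1.2 = 1.63 V.
Since V_DS = 0.187 V < V_ov = 1.63 V, the device is in the triode region.
I_D = k_n [V_ov · V_DS − ½ V_DS²] = 7.4 × [1.63 × 0.187 − 0.5 × 0.187²] = 2.13 mA.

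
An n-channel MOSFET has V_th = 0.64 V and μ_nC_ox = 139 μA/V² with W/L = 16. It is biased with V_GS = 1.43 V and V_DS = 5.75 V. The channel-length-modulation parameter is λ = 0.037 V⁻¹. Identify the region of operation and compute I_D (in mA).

k_n = μ_nC_ox · (W/L) = 2.224 mA/V².
V_ov = V_GS − V_th = 1.43 − 0.64 = 0.79 V.
Since V_DS = 5.75 V ≥ V_ov = 0.79 V, the device is in saturation.
I_D = ½ k_n V_ov² (1 + λ V_DS) = 0.5 × 2.224 × 0.79² × (1 + 0.037 × 5.75) = 0.842 mA.

Saturation; I_D = 0.842 mA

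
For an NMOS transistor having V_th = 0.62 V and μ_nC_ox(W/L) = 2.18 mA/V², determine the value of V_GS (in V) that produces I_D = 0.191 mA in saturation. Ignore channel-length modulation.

In saturation I_D = ½ k_n (V_GS − V_th)², so V_GS − V_th = √(2 I_D / k_n) = √(2 × 0.191 / 2.18) = 0.419 V.
V_GS = 0.62 + 0.419 = 1.04 V.

V_GS = 1.04 V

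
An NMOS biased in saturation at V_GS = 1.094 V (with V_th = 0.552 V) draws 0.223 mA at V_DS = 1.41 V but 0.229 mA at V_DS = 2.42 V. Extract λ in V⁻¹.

λ = 0.0277 V⁻¹

With V_GS fixed, I_D ∝ (1 + λ V_DS) in saturation, so I_D2/I_D1 = (1 + λ V_DS2)/(1 + λ V_DS1).
0.229/0.223 = 1.027 = (1 + 2.42 λ)/(1 + 1.41 λ).
Solving: λ (I_D1 V_DS2 − I_D2 V_DS1) = I_D2 − I_D1, so λ = (0.229 − 0.223) / (0.223 × 2.42 − 0.229 × 1.41) = 0.006 / 0.217 = 0.0277 V⁻¹.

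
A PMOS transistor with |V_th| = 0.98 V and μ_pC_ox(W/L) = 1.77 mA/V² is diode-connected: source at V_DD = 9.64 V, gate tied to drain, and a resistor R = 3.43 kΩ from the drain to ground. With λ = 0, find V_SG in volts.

With gate tied to drain, V_SG = V_SD ≥ V_SG − |V_th|, so the device is in saturation.
KCL at the drain: ½ k_p (V_SG − |V_th|)² = (V_DD − V_SG)/R.
Let x = V_SG − 0.98. Then 3.04 x² + x − 8.66 = 0, giving x = 1.53 V (positive root), so V_SG = 2.51 V.
I_D = (V_DD − V_SG)/R = (9.64 − 2.51) / 3.43 = 2.08 mA.

V_SG = 2.51 V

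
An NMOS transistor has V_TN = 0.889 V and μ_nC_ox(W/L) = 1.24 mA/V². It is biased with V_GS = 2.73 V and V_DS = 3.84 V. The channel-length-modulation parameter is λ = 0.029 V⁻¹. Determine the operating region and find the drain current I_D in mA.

V_ov = V_GS − V_TN = 2.73 − 0.889 = 1.84 V.
Since V_DS = 3.84 V ≥ V_ov = 1.84 V, the device is in saturation.
I_D = ½ k_n V_ov² (1 + λ V_DS) = 0.5 × 1.24 × 1.84² × (1 + 0.029 × 3.84) = 2.34 mA.

Saturation; I_D = 2.34 mA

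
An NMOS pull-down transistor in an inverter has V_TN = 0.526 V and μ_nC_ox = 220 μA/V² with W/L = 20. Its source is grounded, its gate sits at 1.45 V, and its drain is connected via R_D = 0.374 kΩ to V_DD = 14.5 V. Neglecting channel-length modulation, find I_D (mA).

I_D = 1.88 mA

V_GS = V_G = 1.45 V, so V_ov = 1.45 − 0.526 = 0.924 V.
k_n = μ_nC_ox · (W/L) = 4.4 mA/V².
Assume saturation: I_D = ½ k_n V_ov² = 0.5 × 4.4 × 0.924² = 1.88 mA, giving V_DS = V_DD − I_D R_D = 14.5 − 1.88 × 0.374 = 13.8 V.
V_DS = 13.8 V ≥ V_ov = 0.924 V, confirming saturation.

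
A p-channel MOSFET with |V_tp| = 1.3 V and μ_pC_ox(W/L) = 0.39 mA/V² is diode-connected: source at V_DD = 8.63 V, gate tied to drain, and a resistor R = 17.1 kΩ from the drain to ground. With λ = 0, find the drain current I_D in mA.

With gate tied to drain, V_SG = V_SD ≥ V_SG − |V_tp|, so the device is in saturation.
KCL at the drain: ½ k_p (V_SG − |V_tp|)² = (V_DD − V_SG)/R.
Let x = V_SG − 1.3. Then 3.33 x² + x − 7.33 = 0, giving x = 1.34 V (positive root), so V_SG = 2.64 V.
I_D = (V_DD − V_SG)/R = (8.63 − 2.64) / 17.1 = 0.35 mA.

I_D = 0.350 mA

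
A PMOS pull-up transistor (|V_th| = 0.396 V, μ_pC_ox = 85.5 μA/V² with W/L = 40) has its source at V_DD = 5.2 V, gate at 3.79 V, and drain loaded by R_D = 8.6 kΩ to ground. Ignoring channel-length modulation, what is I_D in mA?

I_D = 0.583 mA

V_SG = V_DD − V_G = 5.2 − 3.79 = 1.41 V, so V_ov = 1.41 − 0.396 = 1.01 V.
k_p = μ_pC_ox · (W/L) = 3.42 mA/V².
Assume saturation: I_D = ½ k_p V_ov² = 0.5 × 3.42 × 1.01² = 1.76 mA, giving V_SD = V_DD − I_D R_D = 5.2 − 1.76 × 8.6 = -9.92 V.
But -9.92 V < V_ov = 1.01 V, so the device is actually in triode.
In triode I_D = k_p[V_ov V_SD − ½ V_SD²] and I_D = (V_DD − V_SD)/R_D. Equating: 14.7 V_SD² − 30.82 V_SD + 5.2 = 0, giving V_SD = 0.185 V (the root below V_ov).
I_D = (5.2 − 0.185) / 8.6 = 0.583 mA.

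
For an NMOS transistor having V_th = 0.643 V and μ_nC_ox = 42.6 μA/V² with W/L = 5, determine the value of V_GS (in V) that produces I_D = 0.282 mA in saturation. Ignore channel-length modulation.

V_GS = 2.27 V

k_n = μ_nC_ox · (W/L) = 0.213 mA/V².
In saturation I_D = ½ k_n (V_GS − V_th)², so V_GS − V_th = √(2 I_D / k_n) = √(2 × 0.282 / 0.213) = 1.63 V.
V_GS = 0.643 + 1.63 = 2.27 V.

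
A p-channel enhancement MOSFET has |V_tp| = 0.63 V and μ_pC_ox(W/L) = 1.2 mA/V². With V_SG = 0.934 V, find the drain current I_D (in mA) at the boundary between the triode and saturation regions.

I_D = 0.0554 mA

At the boundary V_SD = V_ov = V_SG − |V_tp| = 0.934 − 0.63 = 0.304 V.
I_D = ½ k_p V_ov² = 0.5 × 1.2 × 0.304² = 0.0554 mA.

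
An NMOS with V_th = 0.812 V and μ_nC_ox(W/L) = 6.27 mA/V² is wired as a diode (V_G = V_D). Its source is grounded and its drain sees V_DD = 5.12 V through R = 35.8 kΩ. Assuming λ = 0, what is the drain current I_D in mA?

With gate tied to drain, V_GS = V_DS ≥ V_GS − V_th, so the device is in saturation.
KCL at the drain: ½ k_n (V_GS − V_th)² = (V_DD − V_GS)/R.
Let x = V_GS − 0.812. Then 112 x² + x − 4.308 = 0, giving x = 0.192 V (positive root), so V_GS = 1 V.
I_D = (V_DD − V_GS)/R = (5.12 − 1) / 35.8 = 0.115 mA.

I_D = 0.115 mA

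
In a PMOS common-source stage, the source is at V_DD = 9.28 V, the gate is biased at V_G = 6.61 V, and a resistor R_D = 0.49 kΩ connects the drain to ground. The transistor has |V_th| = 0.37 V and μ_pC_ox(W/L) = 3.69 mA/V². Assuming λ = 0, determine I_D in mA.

I_D = 9.76 mA

V_SG = V_DD − V_G = 9.28 − 6.61 = 2.67 V, so V_ov = 2.67 − 0.37 = 2.3 V.
Assume saturation: I_D = ½ k_p V_ov² = 0.5 × 3.69 × 2.3² = 9.76 mA, giving V_SD = V_DD − I_D R_D = 9.28 − 9.76 × 0.49 = 4.5 V.
V_SD = 4.5 V ≥ V_ov = 2.3 V, confirming saturation.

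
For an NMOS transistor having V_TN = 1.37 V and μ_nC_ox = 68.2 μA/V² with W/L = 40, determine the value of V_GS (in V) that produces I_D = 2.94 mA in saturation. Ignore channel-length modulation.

k_n = μ_nC_ox · (W/L) = 2.728 mA/V².
In saturation I_D = ½ k_n (V_GS − V_TN)², so V_GS − V_TN = √(2 I_D / k_n) = √(2 × 2.94 / 2.728) = 1.47 V.
V_GS = 1.37 + 1.47 = 2.84 V.

V_GS = 2.84 V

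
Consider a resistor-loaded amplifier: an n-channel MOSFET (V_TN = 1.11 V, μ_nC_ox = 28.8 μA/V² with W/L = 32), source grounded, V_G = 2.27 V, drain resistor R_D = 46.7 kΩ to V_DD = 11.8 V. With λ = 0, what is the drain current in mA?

I_D = 0.247 mA

V_GS = V_G = 2.27 V, so V_ov = 2.27 − 1.11 = 1.16 V.
k_n = μ_nC_ox · (W/L) = 0.9216 mA/V².
Assume saturation: I_D = ½ k_n V_ov² = 0.5 × 0.9216 × 1.16² = 0.62 mA, giving V_DS = V_DD − I_D R_D = 11.8 − 0.62 × 46.7 = -17.2 V.
But -17.2 V < V_ov = 1.16 V, so the device is actually in triode.
In triode I_D = k_n[V_ov V_DS − ½ V_DS²] and I_D = (V_DD − V_DS)/R_D. Equating: 21.5 V_DS² − 50.92 V_DS + 11.8 = 0, giving V_DS = 0.26 V (the root below V_ov).
I_D = (11.8 − 0.26) / 46.7 = 0.247 mA.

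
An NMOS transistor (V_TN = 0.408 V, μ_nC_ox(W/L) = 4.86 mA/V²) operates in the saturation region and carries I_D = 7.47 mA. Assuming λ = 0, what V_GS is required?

V_GS = 2.16 V

In saturation I_D = ½ k_n (V_GS − V_TN)², so V_GS − V_TN = √(2 I_D / k_n) = √(2 × 7.47 / 4.86) = 1.75 V.
V_GS = 0.408 + 1.75 = 2.16 V.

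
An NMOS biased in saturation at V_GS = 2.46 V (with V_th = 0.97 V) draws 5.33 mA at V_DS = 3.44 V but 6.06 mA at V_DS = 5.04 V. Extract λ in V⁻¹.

λ = 0.121 V⁻¹

With V_GS fixed, I_D ∝ (1 + λ V_DS) in saturation, so I_D2/I_D1 = (1 + λ V_DS2)/(1 + λ V_DS1).
6.06/5.33 = 1.137 = (1 + 5.04 λ)/(1 + 3.44 λ).
Solving: λ (I_D1 V_DS2 − I_D2 V_DS1) = I_D2 − I_D1, so λ = (6.06 − 5.33) / (5.33 × 5.04 − 6.06 × 3.44) = 0.73 / 6.02 = 0.121 V⁻¹.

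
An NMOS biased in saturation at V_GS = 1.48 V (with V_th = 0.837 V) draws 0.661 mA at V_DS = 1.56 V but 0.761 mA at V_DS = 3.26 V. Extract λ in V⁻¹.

λ = 0.103 V⁻¹

With V_GS fixed, I_D ∝ (1 + λ V_DS) in saturation, so I_D2/I_D1 = (1 + λ V_DS2)/(1 + λ V_DS1).
0.761/0.661 = 1.151 = (1 + 3.26 λ)/(1 + 1.56 λ).
Solving: λ (I_D1 V_DS2 − I_D2 V_DS1) = I_D2 − I_D1, so λ = (0.761 − 0.661) / (0.661 × 3.26 − 0.761 × 1.56) = 0.1 / 0.968 = 0.103 V⁻¹.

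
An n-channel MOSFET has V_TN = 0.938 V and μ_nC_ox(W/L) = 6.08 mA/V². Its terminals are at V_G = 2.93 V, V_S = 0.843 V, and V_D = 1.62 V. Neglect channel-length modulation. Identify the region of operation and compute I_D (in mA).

V_GS = V_G − V_S = 2.93 − 0.843 = 2.09 V; V_DS = V_D − V_S = 1.62 − 0.843 = 0.777 V.
V_ov = V_GS − V_TN = 2.09 − 0.938 = 1.15 V.
Since V_DS = 0.777 V < V_ov = 1.15 V, the device is in the triode region.
I_D = k_n [V_ov · V_DS − ½ V_DS²] = 6.08 × [1.15 × 0.777 − 0.5 × 0.777²] = 3.59 mA.

Triode; I_D = 3.59 mA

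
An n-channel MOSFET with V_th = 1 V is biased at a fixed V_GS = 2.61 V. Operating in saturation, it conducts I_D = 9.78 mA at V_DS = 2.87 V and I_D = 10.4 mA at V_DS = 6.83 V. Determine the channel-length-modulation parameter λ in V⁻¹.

λ = 0.0168 V⁻¹

With V_GS fixed, I_D ∝ (1 + λ V_DS) in saturation, so I_D2/I_D1 = (1 + λ V_DS2)/(1 + λ V_DS1).
10.4/9.78 = 1.063 = (1 + 6.83 λ)/(1 + 2.87 λ).
Solving: λ (I_D1 V_DS2 − I_D2 V_DS1) = I_D2 − I_D1, so λ = (10.4 − 9.78) / (9.78 × 6.83 − 10.4 × 2.87) = 0.62 / 36.9 = 0.0168 V⁻¹.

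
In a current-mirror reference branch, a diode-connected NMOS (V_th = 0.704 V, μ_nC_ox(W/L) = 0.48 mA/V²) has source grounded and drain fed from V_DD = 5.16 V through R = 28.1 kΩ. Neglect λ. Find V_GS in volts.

V_GS = 1.45 V

With gate tied to drain, V_GS = V_DS ≥ V_GS − V_th, so the device is in saturation.
KCL at the drain: ½ k_n (V_GS − V_th)² = (V_DD − V_GS)/R.
Let x = V_GS − 0.704. Then 6.74 x² + x − 4.456 = 0, giving x = 0.742 V (positive root), so V_GS = 1.45 V.
I_D = (V_DD − V_GS)/R = (5.16 − 1.45) / 28.1 = 0.132 mA.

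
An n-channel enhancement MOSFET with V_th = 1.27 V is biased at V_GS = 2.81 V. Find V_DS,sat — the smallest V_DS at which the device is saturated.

The boundary between triode and saturation is V_DS = V_GS − V_th = V_ov.
V_ov = 2.81 − 1.27 = 1.54 V.

V_DS,sat = 1.54 V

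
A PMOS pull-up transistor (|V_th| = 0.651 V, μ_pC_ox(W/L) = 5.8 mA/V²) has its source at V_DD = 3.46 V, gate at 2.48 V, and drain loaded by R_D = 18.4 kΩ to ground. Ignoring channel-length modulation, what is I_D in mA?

I_D = 0.182 mA

V_SG = V_DD − V_G = 3.46 − 2.48 = 0.98 V, so V_ov = 0.98 − 0.651 = 0.329 V.
Assume saturation: I_D = ½ k_p V_ov² = 0.5 × 5.8 × 0.329² = 0.314 mA, giving V_SD = V_DD − I_D R_D = 3.46 − 0.314 × 18.4 = -2.32 V.
But -2.32 V < V_ov = 0.329 V, so the device is actually in triode.
In triode I_D = k_p[V_ov V_SD − ½ V_SD²] and I_D = (V_DD − V_SD)/R_D. Equating: 53.4 V_SD² − 36.11 V_SD + 3.46 = 0, giving V_SD = 0.116 V (the root below V_ov).
I_D = (3.46 − 0.116) / 18.4 = 0.182 mA.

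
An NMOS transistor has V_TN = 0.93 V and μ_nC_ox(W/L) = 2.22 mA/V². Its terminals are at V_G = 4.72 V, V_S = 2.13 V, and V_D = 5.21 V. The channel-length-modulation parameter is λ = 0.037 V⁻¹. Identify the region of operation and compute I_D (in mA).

V_GS = V_G − V_S = 4.72 − 2.13 = 2.59 V; V_DS = V_D − V_S = 5.21 − 2.13 = 3.08 V.
V_ov = V_GS − V_TN = 2.59 − 0.93 = 1.66 V.
Since V_DS = 3.08 V ≥ V_ov = 1.66 V, the device is in saturation.
I_D = ½ k_n V_ov² (1 + λ V_DS) = 0.5 × 2.22 × 1.66² × (1 + 0.037 × 3.08) = 3.41 mA.

Saturation; I_D = 3.41 mA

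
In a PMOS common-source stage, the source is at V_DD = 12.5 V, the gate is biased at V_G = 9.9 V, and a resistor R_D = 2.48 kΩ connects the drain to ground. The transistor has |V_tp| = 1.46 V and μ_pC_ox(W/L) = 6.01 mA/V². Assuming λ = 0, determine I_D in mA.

I_D = 3.91 mA

V_SG = V_DD − V_G = 12.5 − 9.9 = 2.6 V, so V_ov = 2.6 − 1.46 = 1.14 V.
Assume saturation: I_D = ½ k_p V_ov² = 0.5 × 6.01 × 1.14² = 3.91 mA, giving V_SD = V_DD − I_D R_D = 12.5 − 3.91 × 2.48 = 2.81 V.
V_SD = 2.81 V ≥ V_ov = 1.14 V, confirming saturation.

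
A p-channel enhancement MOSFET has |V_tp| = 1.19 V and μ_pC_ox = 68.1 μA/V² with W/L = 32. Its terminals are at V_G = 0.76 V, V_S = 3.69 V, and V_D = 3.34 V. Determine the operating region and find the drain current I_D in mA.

V_SG = V_S − V_G = 3.69 − 0.76 = 2.93 V; V_SD = V_S − V_D = 3.69 − 3.34 = 0.35 V.
k_p = μ_pC_ox · (W/L) = 2.179 mA/V².
V_ov = V_SG − |V_tp| = 2.93 − 1.19 = 1.74 V.
Since V_SD = 0.35 V < V_ov = 1.74 V, the device is in the triode region.
I_D = k_p [V_ov · V_SD − ½ V_SD²] = 2.179 × [1.74 × 0.35 − 0.5 × 0.35²] = 1.19 mA.

Triode; I_D = 1.19 mA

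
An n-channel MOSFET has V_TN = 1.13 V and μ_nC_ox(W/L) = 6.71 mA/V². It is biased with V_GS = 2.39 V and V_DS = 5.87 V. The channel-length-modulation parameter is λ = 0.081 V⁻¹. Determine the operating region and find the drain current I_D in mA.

Saturation; I_D = 7.86 mA

V_ov = V_GS − V_TN = 2.39 − 1.13 = 1.26 V.
Since V_DS = 5.87 V ≥ V_ov = 1.26 V, the device is in saturation.
I_D = ½ k_n V_ov² (1 + λ V_DS) = 0.5 × 6.71 × 1.26² × (1 + 0.081 × 5.87) = 7.86 mA.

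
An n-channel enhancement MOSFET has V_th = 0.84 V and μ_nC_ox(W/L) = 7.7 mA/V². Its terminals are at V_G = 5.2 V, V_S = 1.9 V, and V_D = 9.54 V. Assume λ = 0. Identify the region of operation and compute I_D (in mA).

Saturation; I_D = 23.3 mA

V_GS = V_G − V_S = 5.2 − 1.9 = 3.3 V; V_DS = V_D − V_S = 9.54 − 1.9 = 7.64 V.
V_ov = V_GS − V_th = 3.3 − 0.84 = 2.46 V.
Since V_DS = 7.64 V ≥ V_ov = 2.46 V, the device is in saturation.
I_D = ½ k_n V_ov² = 0.5 × 7.7 × 2.46² = 23.3 mA.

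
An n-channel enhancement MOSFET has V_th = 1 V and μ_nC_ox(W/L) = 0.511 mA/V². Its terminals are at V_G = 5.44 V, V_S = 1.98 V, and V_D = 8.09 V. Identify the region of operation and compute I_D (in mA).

Saturation; I_D = 1.55 mA

V_GS = V_G − V_S = 5.44 − 1.98 = 3.46 V; V_DS = V_D − V_S = 8.09 − 1.98 = 6.11 V.
V_ov = V_GS − V_th = 3.46 − 1 = 2.46 V.
Since V_DS = 6.11 V ≥ V_ov = 2.46 V, the device is in saturation.
I_D = ½ k_n V_ov² = 0.5 × 0.511 × 2.46² = 1.55 mA.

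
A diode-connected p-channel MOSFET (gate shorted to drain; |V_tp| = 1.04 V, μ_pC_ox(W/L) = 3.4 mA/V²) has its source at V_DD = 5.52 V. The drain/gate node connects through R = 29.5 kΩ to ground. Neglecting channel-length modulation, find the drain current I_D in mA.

With gate tied to drain, V_SG = V_SD ≥ V_SG − |V_tp|, so the device is in saturation.
KCL at the drain: ½ k_p (V_SG − |V_tp|)² = (V_DD − V_SG)/R.
Let x = V_SG − 1.04. Then 50.1 x² + x − 4.48 = 0, giving x = 0.289 V (positive root), so V_SG = 1.33 V.
I_D = (V_DD − V_SG)/R = (5.52 − 1.33) / 29.5 = 0.142 mA.

I_D = 0.142 mA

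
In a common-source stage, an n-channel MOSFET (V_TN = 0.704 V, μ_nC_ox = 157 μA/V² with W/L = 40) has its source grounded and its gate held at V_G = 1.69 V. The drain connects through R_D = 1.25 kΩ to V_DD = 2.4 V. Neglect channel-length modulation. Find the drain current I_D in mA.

I_D = 1.66 mA

V_GS = V_G = 1.69 V, so V_ov = 1.69 − 0.704 = 0.986 V.
k_n = μ_nC_ox · (W/L) = 6.28 mA/V².
Assume saturation: I_D = ½ k_n V_ov² = 0.5 × 6.28 × 0.986² = 3.05 mA, giving V_DS = V_DD − I_D R_D = 2.4 − 3.05 × 1.25 = -1.42 V.
But -1.42 V < V_ov = 0.986 V, so the device is actually in triode.
In triode I_D = k_n[V_ov V_DS − ½ V_DS²] and I_D = (V_DD − V_DS)/R_D. Equating: 3.93 V_DS² − 8.74 V_DS + 2.4 = 0, giving V_DS = 0.321 V (the root below V_ov).
I_D = (2.4 − 0.321) / 1.25 = 1.66 mA.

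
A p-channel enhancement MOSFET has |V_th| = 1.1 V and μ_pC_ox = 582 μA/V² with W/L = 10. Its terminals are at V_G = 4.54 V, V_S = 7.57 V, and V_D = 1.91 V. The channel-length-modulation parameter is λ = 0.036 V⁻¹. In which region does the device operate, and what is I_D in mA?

Saturation; I_D = 13.0 mA

V_SG = V_S − V_G = 7.57 − 4.54 = 3.03 V; V_SD = V_S − V_D = 7.57 − 1.91 = 5.66 V.
k_p = μ_pC_ox · (W/L) = 5.82 mA/V².
V_ov = V_SG − |V_th| = 3.03 − 1.1 = 1.93 V.
Since V_SD = 5.66 V ≥ V_ov = 1.93 V, the device is in saturation.
I_D = ½ k_p V_ov² (1 + λ V_SD) = 0.5 × 5.82 × 1.93² × (1 + 0.036 × 5.66) = 13 mA.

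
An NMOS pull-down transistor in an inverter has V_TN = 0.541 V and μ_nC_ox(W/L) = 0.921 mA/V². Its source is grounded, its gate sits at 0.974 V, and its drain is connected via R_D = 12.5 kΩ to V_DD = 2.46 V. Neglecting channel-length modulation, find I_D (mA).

I_D = 0.0863 mA

V_GS = V_G = 0.974 V, so V_ov = 0.974 − 0.541 = 0.433 V.
Assume saturation: I_D = ½ k_n V_ov² = 0.5 × 0.921 × 0.433² = 0.0863 mA, giving V_DS = V_DD − I_D R_D = 2.46 − 0.0863 × 12.5 = 1.38 V.
V_DS = 1.38 V ≥ V_ov = 0.433 V, confirming saturation.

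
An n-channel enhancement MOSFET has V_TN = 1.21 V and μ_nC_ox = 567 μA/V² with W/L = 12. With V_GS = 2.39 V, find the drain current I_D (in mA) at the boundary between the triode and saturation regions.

I_D = 4.74 mA

At the boundary V_DS = V_ov = V_GS − V_TN = 2.39 − 1.21 = 1.18 V.
k_n = μ_nC_ox · (W/L) = 6.804 mA/V².
I_D = ½ k_n V_ov² = 0.5 × 6.804 × 1.18² = 4.74 mA.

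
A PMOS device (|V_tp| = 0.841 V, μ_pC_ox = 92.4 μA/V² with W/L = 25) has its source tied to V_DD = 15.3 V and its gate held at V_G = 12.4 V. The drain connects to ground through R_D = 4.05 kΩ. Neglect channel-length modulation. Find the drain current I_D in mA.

V_SG = V_DD − V_G = 15.3 − 12.4 = 2.9 V, so V_ov = 2.9 − 0.841 = 2.06 V.
k_p = μ_pC_ox · (W/L) = 2.31 mA/V².
Assume saturation: I_D = ½ k_p V_ov² = 0.5 × 2.31 × 2.06² = 4.9 mA, giving V_SD = V_DD − I_D R_D = 15.3 − 4.9 × 4.05 = -4.53 V.
But -4.53 V < V_ov = 2.06 V, so the device is actually in triode.
In triode I_D = k_p[V_ov V_SD − ½ V_SD²] and I_D = (V_DD − V_SD)/R_D. Equating: 4.68 V_SD² − 20.26 V_SD + 15.3 = 0, giving V_SD = 0.974 V (the root below V_ov).
I_D = (15.3 − 0.974) / 4.05 = 3.54 mA.

I_D = 3.54 mA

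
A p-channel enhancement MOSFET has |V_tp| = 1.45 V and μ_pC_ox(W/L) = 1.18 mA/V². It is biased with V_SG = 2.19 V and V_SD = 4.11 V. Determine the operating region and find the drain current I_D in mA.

Saturation; I_D = 0.323 mA

V_ov = V_SG − |V_tp| = 2.19 − 1.45 = 0.74 V.
Since V_SD = 4.11 V ≥ V_ov = 0.74 V, the device is in saturation.
I_D = ½ k_p V_ov² = 0.5 × 1.18 × 0.74² = 0.323 mA.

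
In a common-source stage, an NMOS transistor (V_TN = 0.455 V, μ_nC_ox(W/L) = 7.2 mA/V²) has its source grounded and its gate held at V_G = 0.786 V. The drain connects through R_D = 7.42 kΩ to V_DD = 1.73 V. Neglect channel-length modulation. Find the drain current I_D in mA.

I_D = 0.218 mA

V_GS = V_G = 0.786 V, so V_ov = 0.786 − 0.455 = 0.331 V.
Assume saturation: I_D = ½ k_n V_ov² = 0.5 × 7.2 × 0.331² = 0.394 mA, giving V_DS = V_DD − I_D R_D = 1.73 − 0.394 × 7.42 = -1.2 V.
But -1.2 V < V_ov = 0.331 V, so the device is actually in triode.
In triode I_D = k_n[V_ov V_DS − ½ V_DS²] and I_D = (V_DD − V_DS)/R_D. Equating: 26.7 V_DS² − 18.68 V_DS + 1.73 = 0, giving V_DS = 0.11 V (the root below V_ov).
I_D = (1.73 − 0.11) / 7.42 = 0.218 mA.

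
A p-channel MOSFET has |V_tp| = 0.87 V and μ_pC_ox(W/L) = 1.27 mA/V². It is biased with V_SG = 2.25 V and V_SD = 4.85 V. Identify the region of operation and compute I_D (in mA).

Saturation; I_D = 1.21 mA

V_ov = V_SG − |V_tp| = 2.25 − 0.87 = 1.38 V.
Since V_SD = 4.85 V ≥ V_ov = 1.38 V, the device is in saturation.
I_D = ½ k_p V_ov² = 0.5 × 1.27 × 1.38² = 1.21 mA.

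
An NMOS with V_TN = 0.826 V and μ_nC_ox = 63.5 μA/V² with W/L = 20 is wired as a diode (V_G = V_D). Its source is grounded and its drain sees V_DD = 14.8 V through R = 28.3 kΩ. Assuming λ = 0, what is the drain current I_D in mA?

I_D = 0.464 mA

With gate tied to drain, V_GS = V_DS ≥ V_GS − V_TN, so the device is in saturation.
k_n = μ_nC_ox · (W/L) = 1.27 mA/V².
KCL at the drain: ½ k_n (V_GS − V_TN)² = (V_DD − V_GS)/R.
Let x = V_GS − 0.826. Then 18 x² + x − 13.97 = 0, giving x = 0.854 V (positive root), so V_GS = 1.68 V.
I_D = (V_DD − V_GS)/R = (14.8 − 1.68) / 28.3 = 0.464 mA.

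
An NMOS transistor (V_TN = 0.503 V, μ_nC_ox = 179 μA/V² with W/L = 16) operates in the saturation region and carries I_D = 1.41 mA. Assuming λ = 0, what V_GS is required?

k_n = μ_nC_ox · (W/L) = 2.864 mA/V².
In saturation I_D = ½ k_n (V_GS − V_TN)², so V_GS − V_TN = √(2 I_D / k_n) = √(2 × 1.41 / 2.864) = 0.992 V.
V_GS = 0.503 + 0.992 = 1.5 V.

V_GS = 1.50 V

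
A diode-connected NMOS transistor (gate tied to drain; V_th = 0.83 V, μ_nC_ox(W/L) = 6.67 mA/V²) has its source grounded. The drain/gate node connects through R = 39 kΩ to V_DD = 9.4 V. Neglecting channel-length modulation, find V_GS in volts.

V_GS = 1.08 V

With gate tied to drain, V_GS = V_DS ≥ V_GS − V_th, so the device is in saturation.
KCL at the drain: ½ k_n (V_GS − V_th)² = (V_DD − V_GS)/R.
Let x = V_GS − 0.83. Then 130 x² + x − 8.57 = 0, giving x = 0.253 V (positive root), so V_GS = 1.08 V.
I_D = (V_DD − V_GS)/R = (9.4 − 1.08) / 39 = 0.213 mA.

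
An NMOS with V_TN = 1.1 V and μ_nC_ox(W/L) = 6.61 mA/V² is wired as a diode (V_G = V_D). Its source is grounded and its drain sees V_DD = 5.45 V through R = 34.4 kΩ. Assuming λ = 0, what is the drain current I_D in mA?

I_D = 0.121 mA

With gate tied to drain, V_GS = V_DS ≥ V_GS − V_TN, so the device is in saturation.
KCL at the drain: ½ k_n (V_GS − V_TN)² = (V_DD − V_GS)/R.
Let x = V_GS − 1.1. Then 114 x² + x − 4.35 = 0, giving x = 0.191 V (positive root), so V_GS = 1.29 V.
I_D = (V_DD − V_GS)/R = (5.45 − 1.29) / 34.4 = 0.121 mA.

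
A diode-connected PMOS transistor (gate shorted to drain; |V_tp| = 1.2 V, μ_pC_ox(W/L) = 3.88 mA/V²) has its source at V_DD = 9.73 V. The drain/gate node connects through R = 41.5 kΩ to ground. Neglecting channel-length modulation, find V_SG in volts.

V_SG = 1.52 V

With gate tied to drain, V_SG = V_SD ≥ V_SG − |V_tp|, so the device is in saturation.
KCL at the drain: ½ k_p (V_SG − |V_tp|)² = (V_DD − V_SG)/R.
Let x = V_SG − 1.2. Then 80.5 x² + x − 8.53 = 0, giving x = 0.319 V (positive root), so V_SG = 1.52 V.
I_D = (V_DD − V_SG)/R = (9.73 − 1.52) / 41.5 = 0.198 mA.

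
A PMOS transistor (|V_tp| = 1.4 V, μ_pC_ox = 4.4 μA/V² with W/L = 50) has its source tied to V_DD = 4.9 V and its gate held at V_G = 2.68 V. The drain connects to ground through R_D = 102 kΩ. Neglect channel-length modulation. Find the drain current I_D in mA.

I_D = 0.0450 mA

V_SG = V_DD − V_G = 4.9 − 2.68 = 2.22 V, so V_ov = 2.22 − 1.4 = 0.82 V.
k_p = μ_pC_ox · (W/L) = 0.22 mA/V².
Assume saturation: I_D = ½ k_p V_ov² = 0.5 × 0.22 × 0.82² = 0.074 mA, giving V_SD = V_DD − I_D R_D = 4.9 − 0.074 × 102 = -2.64 V.
But -2.64 V < V_ov = 0.82 V, so the device is actually in triode.
In triode I_D = k_p[V_ov V_SD − ½ V_SD²] and I_D = (V_DD − V_SD)/R_D. Equating: 11.2 V_SD² − 19.4 V_SD + 4.9 = 0, giving V_SD = 0.307 V (the root below V_ov).
I_D = (4.9 − 0.307) / 102 = 0.045 mA.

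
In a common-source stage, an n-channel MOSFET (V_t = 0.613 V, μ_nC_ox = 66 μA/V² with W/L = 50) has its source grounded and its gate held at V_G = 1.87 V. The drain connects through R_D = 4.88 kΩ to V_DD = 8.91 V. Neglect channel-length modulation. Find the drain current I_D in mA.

V_GS = V_G = 1.87 V, so V_ov = 1.87 − 0.613 = 1.26 V.
k_n = μ_nC_ox · (W/L) = 3.3 mA/V².
Assume saturation: I_D = ½ k_n V_ov² = 0.5 × 3.3 × 1.26² = 2.61 mA, giving V_DS = V_DD − I_D R_D = 8.91 − 2.61 × 4.88 = -3.81 V.
But -3.81 V < V_ov = 1.26 V, so the device is actually in triode.
In triode I_D = k_n[V_ov V_DS − ½ V_DS²] and I_D = (V_DD − V_DS)/R_D. Equating: 8.05 V_DS² − 21.24 V_DS + 8.91 = 0, giving V_DS = 0.523 V (the root below V_ov).
I_D = (8.91 − 0.523) / 4.88 = 1.72 mA.

I_D = 1.72 mA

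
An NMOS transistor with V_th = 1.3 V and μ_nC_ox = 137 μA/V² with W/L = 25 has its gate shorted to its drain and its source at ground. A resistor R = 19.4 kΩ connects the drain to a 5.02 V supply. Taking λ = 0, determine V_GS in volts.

V_GS = 1.62 V

With gate tied to drain, V_GS = V_DS ≥ V_GS − V_th, so the device is in saturation.
k_n = μ_nC_ox · (W/L) = 3.425 mA/V².
KCL at the drain: ½ k_n (V_GS − V_th)² = (V_DD − V_GS)/R.
Let x = V_GS − 1.3. Then 33.2 x² + x − 3.72 = 0, giving x = 0.32 V (positive root), so V_GS = 1.62 V.
I_D = (V_DD − V_GS)/R = (5.02 − 1.62) / 19.4 = 0.175 mA.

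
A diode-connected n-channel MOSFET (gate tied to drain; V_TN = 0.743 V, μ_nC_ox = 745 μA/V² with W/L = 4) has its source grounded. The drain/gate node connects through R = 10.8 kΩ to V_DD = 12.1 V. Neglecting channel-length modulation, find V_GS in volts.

With gate tied to drain, V_GS = V_DS ≥ V_GS − V_TN, so the device is in saturation.
k_n = μ_nC_ox · (W/L) = 2.98 mA/V².
KCL at the drain: ½ k_n (V_GS − V_TN)² = (V_DD − V_GS)/R.
Let x = V_GS − 0.743. Then 16.1 x² + x − 11.36 = 0, giving x = 0.81 V (positive root), so V_GS = 1.55 V.
I_D = (V_DD − V_GS)/R = (12.1 − 1.55) / 10.8 = 0.977 mA.

V_GS = 1.55 V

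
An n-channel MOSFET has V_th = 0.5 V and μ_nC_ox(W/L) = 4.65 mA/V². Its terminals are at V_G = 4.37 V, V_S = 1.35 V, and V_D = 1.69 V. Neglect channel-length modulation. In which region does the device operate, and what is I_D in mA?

V_GS = V_G − V_S = 4.37 − 1.35 = 3.02 V; V_DS = V_D − V_S = 1.69 − 1.35 = 0.34 V.
V_ov = V_GS − V_th = 3.02 − 0.5 = 2.52 V.
Since V_DS = 0.34 V < V_ov = 2.52 V, the device is in the triode region.
I_D = k_n [V_ov · V_DS − ½ V_DS²] = 4.65 × [2.52 × 0.34 − 0.5 × 0.34²] = 3.72 mA.

Triode; I_D = 3.72 mA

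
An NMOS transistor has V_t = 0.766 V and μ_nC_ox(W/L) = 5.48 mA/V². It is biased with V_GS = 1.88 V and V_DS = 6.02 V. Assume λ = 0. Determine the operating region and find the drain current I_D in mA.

Saturation; I_D = 3.40 mA

V_ov = V_GS − V_t = 1.88 − 0.766 = 1.11 V.
Since V_DS = 6.02 V ≥ V_ov = 1.11 V, the device is in saturation.
I_D = ½ k_n V_ov² = 0.5 × 5.48 × 1.11² = 3.4 mA.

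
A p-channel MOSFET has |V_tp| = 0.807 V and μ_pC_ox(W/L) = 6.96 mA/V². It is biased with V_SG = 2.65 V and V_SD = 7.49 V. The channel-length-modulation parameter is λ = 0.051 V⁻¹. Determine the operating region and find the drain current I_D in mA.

Saturation; I_D = 16.3 mA

V_ov = V_SG − |V_tp| = 2.65 − 0.807 = 1.84 V.
Since V_SD = 7.49 V ≥ V_ov = 1.84 V, the device is in saturation.
I_D = ½ k_p V_ov² (1 + λ V_SD) = 0.5 × 6.96 × 1.84² × (1 + 0.051 × 7.49) = 16.3 mA.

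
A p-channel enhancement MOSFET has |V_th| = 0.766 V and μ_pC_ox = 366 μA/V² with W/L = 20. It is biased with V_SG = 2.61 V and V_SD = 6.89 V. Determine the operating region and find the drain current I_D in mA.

k_p = μ_pC_ox · (W/L) = 7.32 mA/V².
V_ov = V_SG − |V_th| = 2.61 − 0.766 = 1.84 V.
Since V_SD = 6.89 V ≥ V_ov = 1.84 V, the device is in saturation.
I_D = ½ k_p V_ov² = 0.5 × 7.32 × 1.84² = 12.4 mA.

Saturation; I_D = 12.4 mA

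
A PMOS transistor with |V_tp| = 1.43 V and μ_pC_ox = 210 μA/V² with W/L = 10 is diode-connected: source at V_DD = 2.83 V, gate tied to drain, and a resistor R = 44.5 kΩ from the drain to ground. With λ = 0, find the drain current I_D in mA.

I_D = 0.0278 mA

With gate tied to drain, V_SG = V_SD ≥ V_SG − |V_tp|, so the device is in saturation.
k_p = μ_pC_ox · (W/L) = 2.1 mA/V².
KCL at the drain: ½ k_p (V_SG − |V_tp|)² = (V_DD − V_SG)/R.
Let x = V_SG − 1.43. Then 46.7 x² + x − 1.4 = 0, giving x = 0.163 V (positive root), so V_SG = 1.59 V.
I_D = (V_DD − V_SG)/R = (2.83 − 1.59) / 44.5 = 0.0278 mA.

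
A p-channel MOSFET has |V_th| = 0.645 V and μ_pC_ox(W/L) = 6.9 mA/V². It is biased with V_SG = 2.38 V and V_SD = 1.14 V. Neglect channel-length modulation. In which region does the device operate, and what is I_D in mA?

V_ov = V_SG − |V_th| = 2.38 − 0.645 = 1.73 V.
Since V_SD = 1.14 V < V_ov = 1.73 V, the device is in the triode region.
I_D = k_p [V_ov · V_SD − ½ V_SD²] = 6.9 × [1.73 × 1.14 − 0.5 × 1.14²] = 9.16 mA.

Triode; I_D = 9.16 mA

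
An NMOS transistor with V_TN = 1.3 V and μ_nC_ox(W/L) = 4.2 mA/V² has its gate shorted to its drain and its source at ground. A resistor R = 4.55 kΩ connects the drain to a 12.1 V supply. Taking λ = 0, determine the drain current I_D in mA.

With gate tied to drain, V_GS = V_DS ≥ V_GS − V_TN, so the device is in saturation.
KCL at the drain: ½ k_n (V_GS − V_TN)² = (V_DD − V_GS)/R.
Let x = V_GS − 1.3. Then 9.55 x² + x − 10.8 = 0, giving x = 1.01 V (positive root), so V_GS = 2.31 V.
I_D = (V_DD − V_GS)/R = (12.1 − 2.31) / 4.55 = 2.15 mA.

I_D = 2.15 mA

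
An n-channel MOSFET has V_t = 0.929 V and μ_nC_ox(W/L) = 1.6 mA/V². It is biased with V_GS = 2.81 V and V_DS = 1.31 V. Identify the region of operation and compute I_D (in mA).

Triode; I_D = 2.57 mA

V_ov = V_GS − V_t = 2.81 − 0.929 = 1.88 V.
Since V_DS = 1.31 V < V_ov = 1.88 V, the device is in the triode region.
I_D = k_n [V_ov · V_DS − ½ V_DS²] = 1.6 × [1.88 × 1.31 − 0.5 × 1.31²] = 2.57 mA.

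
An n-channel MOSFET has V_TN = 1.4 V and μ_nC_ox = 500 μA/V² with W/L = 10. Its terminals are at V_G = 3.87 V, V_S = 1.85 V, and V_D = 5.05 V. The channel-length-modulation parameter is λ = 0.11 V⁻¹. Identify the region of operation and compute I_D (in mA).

Saturation; I_D = 1.30 mA

V_GS = V_G − V_S = 3.87 − 1.85 = 2.02 V; V_DS = V_D − V_S = 5.05 − 1.85 = 3.2 V.
k_n = μ_nC_ox · (W/L) = 5 mA/V².
V_ov = V_GS − V_TN = 2.02 − 1.4 = 0.62 V.
Since V_DS = 3.2 V ≥ V_ov = 0.62 V, the device is in saturation.
I_D = ½ k_n V_ov² (1 + λ V_DS) = 0.5 × 5 × 0.62² × (1 + 0.11 × 3.2) = 1.3 mA.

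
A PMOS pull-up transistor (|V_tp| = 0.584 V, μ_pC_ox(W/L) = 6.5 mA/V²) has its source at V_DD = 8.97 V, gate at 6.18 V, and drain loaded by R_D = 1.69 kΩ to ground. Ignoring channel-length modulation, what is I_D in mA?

I_D = 5.08 mA

V_SG = V_DD − V_G = 8.97 − 6.18 = 2.79 V, so V_ov = 2.79 − 0.584 = 2.21 V.
Assume saturation: I_D = ½ k_p V_ov² = 0.5 × 6.5 × 2.21² = 15.8 mA, giving V_SD = V_DD − I_D R_D = 8.97 − 15.8 × 1.69 = -17.8 V.
But -17.8 V < V_ov = 2.21 V, so the device is actually in triode.
In triode I_D = k_p[V_ov V_SD − ½ V_SD²] and I_D = (V_DD − V_SD)/R_D. Equating: 5.49 V_SD² − 25.23 V_SD + 8.97 = 0, giving V_SD = 0.388 V (the root below V_ov).
I_D = (8.97 − 0.388) / 1.69 = 5.08 mA.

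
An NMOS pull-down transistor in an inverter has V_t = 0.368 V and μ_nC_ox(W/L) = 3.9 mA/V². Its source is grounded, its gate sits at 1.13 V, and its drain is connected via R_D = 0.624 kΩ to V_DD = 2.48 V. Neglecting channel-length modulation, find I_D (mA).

I_D = 1.13 mA

V_GS = V_G = 1.13 V, so V_ov = 1.13 − 0.368 = 0.762 V.
Assume saturation: I_D = ½ k_n V_ov² = 0.5 × 3.9 × 0.762² = 1.13 mA, giving V_DS = V_DD − I_D R_D = 2.48 − 1.13 × 0.624 = 1.77 V.
V_DS = 1.77 V ≥ V_ov = 0.762 V, confirming saturation.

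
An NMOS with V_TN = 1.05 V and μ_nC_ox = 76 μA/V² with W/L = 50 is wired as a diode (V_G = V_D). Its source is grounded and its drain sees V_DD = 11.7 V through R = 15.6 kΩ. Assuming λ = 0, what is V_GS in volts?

With gate tied to drain, V_GS = V_DS ≥ V_GS − V_TN, so the device is in saturation.
k_n = μ_nC_ox · (W/L) = 3.8 mA/V².
KCL at the drain: ½ k_n (V_GS − V_TN)² = (V_DD − V_GS)/R.
Let x = V_GS − 1.05. Then 29.6 x² + x − 10.65 = 0, giving x = 0.583 V (positive root), so V_GS = 1.63 V.
I_D = (V_DD − V_GS)/R = (11.7 − 1.63) / 15.6 = 0.645 mA.

V_GS = 1.63 V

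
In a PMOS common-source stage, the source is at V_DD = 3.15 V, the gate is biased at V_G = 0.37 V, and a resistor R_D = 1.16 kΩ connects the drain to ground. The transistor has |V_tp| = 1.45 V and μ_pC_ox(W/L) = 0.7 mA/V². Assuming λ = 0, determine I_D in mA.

V_SG = V_DD − V_G = 3.15 − 0.37 = 2.78 V, so V_ov = 2.78 − 1.45 = 1.33 V.
Assume saturation: I_D = ½ k_p V_ov² = 0.5 × 0.7 × 1.33² = 0.619 mA, giving V_SD = V_DD − I_D R_D = 3.15 − 0.619 × 1.16 = 2.43 V.
V_SD = 2.43 V ≥ V_ov = 1.33 V, confirming saturation.

I_D = 0.619 mA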